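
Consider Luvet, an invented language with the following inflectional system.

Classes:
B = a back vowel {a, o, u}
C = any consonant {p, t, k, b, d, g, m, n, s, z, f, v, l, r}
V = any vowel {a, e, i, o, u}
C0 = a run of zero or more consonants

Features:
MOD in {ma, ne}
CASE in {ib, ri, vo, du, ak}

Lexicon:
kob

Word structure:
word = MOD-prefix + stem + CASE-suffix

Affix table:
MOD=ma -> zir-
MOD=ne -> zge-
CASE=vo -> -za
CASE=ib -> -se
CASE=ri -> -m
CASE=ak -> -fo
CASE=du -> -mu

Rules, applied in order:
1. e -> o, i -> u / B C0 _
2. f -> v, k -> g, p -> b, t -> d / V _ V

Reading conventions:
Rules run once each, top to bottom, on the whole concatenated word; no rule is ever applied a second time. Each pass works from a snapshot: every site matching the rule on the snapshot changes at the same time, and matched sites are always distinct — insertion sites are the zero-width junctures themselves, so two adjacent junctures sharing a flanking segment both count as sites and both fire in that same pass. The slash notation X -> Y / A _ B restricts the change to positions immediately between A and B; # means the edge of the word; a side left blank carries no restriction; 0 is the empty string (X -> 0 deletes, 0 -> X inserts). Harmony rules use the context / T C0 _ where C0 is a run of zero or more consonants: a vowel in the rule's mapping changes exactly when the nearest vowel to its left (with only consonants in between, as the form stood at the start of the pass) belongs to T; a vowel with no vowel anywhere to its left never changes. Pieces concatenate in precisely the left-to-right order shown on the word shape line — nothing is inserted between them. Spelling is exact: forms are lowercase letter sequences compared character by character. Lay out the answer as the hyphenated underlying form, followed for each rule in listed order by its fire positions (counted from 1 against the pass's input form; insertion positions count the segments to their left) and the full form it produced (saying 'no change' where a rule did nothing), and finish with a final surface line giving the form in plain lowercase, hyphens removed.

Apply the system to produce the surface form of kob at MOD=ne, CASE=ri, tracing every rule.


underlying: zge-kob-m
1. e -> o, i -> u / B C0 _: no change
2. f -> v, k -> g, p -> b, t -> d / V _ V: fires at position(s) 4: zgegobm
surface: zgegobm


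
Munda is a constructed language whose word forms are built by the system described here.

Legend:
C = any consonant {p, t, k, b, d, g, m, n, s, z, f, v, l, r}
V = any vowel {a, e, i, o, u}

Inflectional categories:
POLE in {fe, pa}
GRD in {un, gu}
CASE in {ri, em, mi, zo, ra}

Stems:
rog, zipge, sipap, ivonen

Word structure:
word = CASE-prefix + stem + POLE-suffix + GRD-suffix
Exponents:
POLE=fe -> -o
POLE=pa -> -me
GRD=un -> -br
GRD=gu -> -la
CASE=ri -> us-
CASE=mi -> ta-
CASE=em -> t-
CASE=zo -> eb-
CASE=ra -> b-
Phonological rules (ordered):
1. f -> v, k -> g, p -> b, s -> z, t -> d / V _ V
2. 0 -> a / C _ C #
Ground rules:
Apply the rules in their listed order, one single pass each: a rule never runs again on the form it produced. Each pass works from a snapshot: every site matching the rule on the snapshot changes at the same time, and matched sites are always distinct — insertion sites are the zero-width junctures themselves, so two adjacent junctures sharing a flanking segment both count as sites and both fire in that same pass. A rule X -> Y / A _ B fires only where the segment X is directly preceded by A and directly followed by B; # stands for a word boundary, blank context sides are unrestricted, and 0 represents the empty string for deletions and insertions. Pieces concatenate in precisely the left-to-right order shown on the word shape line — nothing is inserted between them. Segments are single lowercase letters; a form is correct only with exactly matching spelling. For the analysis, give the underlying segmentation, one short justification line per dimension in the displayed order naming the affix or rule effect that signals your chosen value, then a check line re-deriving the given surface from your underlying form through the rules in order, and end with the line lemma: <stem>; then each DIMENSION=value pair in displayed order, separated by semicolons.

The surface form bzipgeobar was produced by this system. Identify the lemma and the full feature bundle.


underlying: b-zipge-o-br
POLE=fe - signalled by the affix -o
GRD=un - signalled by the affix -br
CASE=ra - signalled by the affix b-
check: bzipgeobr -> bzipgeobr -> bzipgeobar
lemma: zipge; POLE=fe; GRD=un; CASE=ra


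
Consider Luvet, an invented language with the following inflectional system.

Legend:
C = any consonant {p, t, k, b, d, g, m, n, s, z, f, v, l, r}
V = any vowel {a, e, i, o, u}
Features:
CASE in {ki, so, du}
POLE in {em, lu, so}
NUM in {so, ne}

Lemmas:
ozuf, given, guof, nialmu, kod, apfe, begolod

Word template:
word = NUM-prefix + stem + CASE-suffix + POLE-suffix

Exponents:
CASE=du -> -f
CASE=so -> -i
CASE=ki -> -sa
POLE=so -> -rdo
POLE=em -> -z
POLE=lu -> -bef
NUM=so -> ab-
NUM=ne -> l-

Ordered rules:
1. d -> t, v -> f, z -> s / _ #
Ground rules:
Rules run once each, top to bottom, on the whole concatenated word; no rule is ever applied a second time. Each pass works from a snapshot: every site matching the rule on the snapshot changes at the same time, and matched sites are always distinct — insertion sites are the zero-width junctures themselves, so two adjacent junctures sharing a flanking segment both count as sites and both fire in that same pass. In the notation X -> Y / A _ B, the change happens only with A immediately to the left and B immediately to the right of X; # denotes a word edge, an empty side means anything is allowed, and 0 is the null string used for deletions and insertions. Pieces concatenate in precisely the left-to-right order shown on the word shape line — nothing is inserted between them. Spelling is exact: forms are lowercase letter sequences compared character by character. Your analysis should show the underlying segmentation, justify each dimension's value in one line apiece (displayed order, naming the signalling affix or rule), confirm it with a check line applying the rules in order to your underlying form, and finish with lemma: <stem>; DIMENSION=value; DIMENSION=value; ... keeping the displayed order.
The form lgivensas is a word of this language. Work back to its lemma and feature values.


underlying: l-given-sa-z
CASE=ki - signalled by the affix -sa
POLE=em - signalled by the affix -z
NUM=ne - signalled by the affix l-
check: lgivensaz -> lgivensas
lemma: given; CASE=ki; POLE=em; NUM=ne


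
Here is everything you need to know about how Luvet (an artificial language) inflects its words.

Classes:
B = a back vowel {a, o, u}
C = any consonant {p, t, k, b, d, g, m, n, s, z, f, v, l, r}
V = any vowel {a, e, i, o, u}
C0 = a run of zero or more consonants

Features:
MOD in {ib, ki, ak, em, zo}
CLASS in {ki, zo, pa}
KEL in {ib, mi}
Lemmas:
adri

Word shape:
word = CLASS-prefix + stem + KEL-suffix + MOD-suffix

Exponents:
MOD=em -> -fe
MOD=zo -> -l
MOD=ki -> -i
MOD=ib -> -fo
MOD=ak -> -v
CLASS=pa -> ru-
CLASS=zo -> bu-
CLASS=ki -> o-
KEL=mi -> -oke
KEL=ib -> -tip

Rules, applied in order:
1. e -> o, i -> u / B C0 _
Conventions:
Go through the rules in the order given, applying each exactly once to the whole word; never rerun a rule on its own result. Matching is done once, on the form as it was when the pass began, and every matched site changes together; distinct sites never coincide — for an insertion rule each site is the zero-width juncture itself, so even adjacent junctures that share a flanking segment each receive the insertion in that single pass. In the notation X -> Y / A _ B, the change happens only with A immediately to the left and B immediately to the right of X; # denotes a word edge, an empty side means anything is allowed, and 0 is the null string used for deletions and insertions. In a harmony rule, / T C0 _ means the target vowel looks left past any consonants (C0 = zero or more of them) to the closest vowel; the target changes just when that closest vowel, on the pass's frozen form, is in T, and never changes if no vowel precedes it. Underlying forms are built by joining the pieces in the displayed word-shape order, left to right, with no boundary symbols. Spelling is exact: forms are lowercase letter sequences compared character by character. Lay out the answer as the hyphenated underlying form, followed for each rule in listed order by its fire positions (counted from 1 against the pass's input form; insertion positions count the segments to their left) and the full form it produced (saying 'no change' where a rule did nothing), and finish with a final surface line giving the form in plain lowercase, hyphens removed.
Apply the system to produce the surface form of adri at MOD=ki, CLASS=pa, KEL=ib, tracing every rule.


underlying: ru-adri-tip-i
1. e -> o, i -> u / B C0 _: fires at position(s) 6: ruadrutipi
surface: ruadrutipi


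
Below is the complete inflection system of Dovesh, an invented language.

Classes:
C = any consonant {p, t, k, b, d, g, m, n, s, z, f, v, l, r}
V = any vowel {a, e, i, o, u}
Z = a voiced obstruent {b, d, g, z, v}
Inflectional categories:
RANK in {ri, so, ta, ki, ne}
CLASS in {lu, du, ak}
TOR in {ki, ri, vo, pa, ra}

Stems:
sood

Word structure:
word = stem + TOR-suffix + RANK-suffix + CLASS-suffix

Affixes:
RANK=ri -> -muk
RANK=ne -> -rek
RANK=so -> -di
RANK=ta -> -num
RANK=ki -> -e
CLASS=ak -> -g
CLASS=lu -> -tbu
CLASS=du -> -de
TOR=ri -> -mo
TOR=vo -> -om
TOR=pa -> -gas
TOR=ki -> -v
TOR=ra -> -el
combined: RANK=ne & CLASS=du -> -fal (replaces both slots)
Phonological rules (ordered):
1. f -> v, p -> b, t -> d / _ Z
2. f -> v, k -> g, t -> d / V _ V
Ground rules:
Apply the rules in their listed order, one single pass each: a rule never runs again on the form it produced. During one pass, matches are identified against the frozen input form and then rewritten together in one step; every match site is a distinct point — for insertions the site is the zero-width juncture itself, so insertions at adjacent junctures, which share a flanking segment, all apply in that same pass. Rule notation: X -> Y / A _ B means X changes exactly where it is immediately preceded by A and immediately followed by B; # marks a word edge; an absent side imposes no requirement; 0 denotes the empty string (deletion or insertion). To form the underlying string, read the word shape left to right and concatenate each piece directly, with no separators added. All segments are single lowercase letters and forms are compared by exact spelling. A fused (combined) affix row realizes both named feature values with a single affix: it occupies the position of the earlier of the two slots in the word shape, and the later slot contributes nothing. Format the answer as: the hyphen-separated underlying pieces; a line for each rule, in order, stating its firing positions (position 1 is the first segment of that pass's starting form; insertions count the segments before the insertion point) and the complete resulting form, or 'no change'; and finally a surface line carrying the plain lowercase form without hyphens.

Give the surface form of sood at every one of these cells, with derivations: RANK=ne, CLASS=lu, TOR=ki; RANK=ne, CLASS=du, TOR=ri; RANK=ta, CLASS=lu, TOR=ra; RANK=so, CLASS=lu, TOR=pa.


cell RANK=ne, CLASS=lu, TOR=ki:
underlying: sood-v-rek-tbu
1. f -> v, p -> b, t -> d / _ Z: fires at position(s) 9: soodvrekdbu
2. f -> v, k -> g, t -> d / V _ V: no change
surface: soodvrekdbu

cell RANK=ne, CLASS=du, TOR=ri:
underlying: sood-mo-fal
1. f -> v, p -> b, t -> d / _ Z: no change
2. f -> v, k -> g, t -> d / V _ V: fires at position(s) 7: soodmoval
surface: soodmoval

cell RANK=ta, CLASS=lu, TOR=ra:
underlying: sood-el-num-tbu
1. f -> v, p -> b, t -> d / _ Z: fires at position(s) 10: soodelnumdbu
2. f -> v, k -> g, t -> d / V _ V: no change
surface: soodelnumdbu

cell RANK=so, CLASS=lu, TOR=pa:
underlying: sood-gas-di-tbu
1. f -> v, p -> b, t -> d / _ Z: fires at position(s) 10: soodgasdidbu
2. f -> v, k -> g, t -> d / V _ V: no change
surface: soodgasdidbu


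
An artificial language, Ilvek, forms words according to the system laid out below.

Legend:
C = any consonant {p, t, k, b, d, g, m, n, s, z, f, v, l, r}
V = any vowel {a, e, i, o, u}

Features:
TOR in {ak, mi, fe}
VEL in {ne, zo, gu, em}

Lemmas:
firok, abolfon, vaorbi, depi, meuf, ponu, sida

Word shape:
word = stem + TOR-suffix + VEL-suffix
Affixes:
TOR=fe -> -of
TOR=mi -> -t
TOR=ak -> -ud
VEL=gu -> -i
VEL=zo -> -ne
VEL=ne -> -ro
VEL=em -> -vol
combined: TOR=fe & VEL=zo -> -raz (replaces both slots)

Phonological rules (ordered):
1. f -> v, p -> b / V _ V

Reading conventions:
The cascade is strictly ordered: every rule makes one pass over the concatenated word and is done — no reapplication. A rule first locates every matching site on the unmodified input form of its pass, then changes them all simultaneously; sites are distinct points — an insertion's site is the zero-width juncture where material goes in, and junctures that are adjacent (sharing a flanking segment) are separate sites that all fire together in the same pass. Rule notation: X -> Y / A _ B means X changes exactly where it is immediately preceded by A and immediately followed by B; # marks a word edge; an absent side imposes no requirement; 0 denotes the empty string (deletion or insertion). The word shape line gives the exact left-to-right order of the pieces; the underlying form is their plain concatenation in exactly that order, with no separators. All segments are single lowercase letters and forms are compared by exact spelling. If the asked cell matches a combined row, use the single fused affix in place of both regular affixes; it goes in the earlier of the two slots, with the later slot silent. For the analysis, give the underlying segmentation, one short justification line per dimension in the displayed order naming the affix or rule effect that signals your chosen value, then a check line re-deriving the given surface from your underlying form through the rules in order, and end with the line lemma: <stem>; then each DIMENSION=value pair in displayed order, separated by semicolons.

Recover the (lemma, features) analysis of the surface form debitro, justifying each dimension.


underlying: depi-t-ro
TOR=mi - signalled by the affix -t
VEL=ne - signalled by the affix -ro
check: depitro -> debitro
lemma: depi; TOR=mi; VEL=ne


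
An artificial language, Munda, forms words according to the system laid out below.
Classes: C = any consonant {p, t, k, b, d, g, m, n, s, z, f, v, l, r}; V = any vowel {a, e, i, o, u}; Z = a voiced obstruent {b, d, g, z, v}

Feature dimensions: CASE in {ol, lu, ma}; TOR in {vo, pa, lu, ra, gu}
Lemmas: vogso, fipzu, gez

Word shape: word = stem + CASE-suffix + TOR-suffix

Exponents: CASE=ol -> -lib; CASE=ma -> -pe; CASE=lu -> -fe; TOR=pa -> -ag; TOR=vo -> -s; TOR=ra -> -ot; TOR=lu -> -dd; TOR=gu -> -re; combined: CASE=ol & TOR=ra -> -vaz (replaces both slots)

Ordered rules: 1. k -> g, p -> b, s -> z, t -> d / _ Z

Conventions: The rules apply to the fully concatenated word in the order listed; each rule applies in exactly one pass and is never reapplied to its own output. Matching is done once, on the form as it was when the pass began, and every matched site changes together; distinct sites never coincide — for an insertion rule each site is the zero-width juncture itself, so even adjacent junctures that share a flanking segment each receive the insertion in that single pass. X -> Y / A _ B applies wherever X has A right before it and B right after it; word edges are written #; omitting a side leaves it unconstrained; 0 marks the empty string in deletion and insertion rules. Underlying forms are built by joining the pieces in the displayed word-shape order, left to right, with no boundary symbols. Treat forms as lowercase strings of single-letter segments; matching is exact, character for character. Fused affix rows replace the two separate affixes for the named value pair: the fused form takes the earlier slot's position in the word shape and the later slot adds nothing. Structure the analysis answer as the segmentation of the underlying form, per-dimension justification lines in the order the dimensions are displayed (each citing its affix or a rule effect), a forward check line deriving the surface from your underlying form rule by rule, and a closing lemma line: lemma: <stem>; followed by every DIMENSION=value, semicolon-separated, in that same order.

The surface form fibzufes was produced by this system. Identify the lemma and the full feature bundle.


underlying: fipzu-fe-s
CASE=lu - signalled by the affix -fe
TOR=vo - signalled by the affix -s
check: fipzufes -> fibzufes
lemma: fipzu; CASE=lu; TOR=vo


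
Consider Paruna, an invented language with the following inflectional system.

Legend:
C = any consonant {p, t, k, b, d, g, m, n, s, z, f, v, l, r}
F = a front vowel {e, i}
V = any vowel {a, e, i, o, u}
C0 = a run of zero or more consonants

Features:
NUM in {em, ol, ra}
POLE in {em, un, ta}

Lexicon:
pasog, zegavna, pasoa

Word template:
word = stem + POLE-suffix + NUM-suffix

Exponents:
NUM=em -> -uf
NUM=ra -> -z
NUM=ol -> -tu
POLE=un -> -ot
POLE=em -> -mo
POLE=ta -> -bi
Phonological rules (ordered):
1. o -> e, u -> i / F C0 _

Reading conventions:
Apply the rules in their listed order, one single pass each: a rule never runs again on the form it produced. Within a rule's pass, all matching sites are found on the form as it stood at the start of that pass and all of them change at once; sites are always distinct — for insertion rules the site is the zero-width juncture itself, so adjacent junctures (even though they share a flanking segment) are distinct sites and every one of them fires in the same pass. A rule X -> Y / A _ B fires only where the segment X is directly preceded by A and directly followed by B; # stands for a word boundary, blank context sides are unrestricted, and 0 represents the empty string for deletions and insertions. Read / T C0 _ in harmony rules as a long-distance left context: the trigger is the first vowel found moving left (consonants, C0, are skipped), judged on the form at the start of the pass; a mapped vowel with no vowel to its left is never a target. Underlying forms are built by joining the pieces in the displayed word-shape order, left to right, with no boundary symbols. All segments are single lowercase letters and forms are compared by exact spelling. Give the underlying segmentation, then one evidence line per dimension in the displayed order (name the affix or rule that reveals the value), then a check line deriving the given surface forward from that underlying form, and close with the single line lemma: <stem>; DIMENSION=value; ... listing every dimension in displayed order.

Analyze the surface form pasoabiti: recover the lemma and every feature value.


underlying: pasoa-bi-tu
NUM=ol - signalled by the affix -tu
POLE=ta - signalled by the affix -bi
check: pasoabitu -> pasoabiti
lemma: pasoa; NUM=ol; POLE=ta


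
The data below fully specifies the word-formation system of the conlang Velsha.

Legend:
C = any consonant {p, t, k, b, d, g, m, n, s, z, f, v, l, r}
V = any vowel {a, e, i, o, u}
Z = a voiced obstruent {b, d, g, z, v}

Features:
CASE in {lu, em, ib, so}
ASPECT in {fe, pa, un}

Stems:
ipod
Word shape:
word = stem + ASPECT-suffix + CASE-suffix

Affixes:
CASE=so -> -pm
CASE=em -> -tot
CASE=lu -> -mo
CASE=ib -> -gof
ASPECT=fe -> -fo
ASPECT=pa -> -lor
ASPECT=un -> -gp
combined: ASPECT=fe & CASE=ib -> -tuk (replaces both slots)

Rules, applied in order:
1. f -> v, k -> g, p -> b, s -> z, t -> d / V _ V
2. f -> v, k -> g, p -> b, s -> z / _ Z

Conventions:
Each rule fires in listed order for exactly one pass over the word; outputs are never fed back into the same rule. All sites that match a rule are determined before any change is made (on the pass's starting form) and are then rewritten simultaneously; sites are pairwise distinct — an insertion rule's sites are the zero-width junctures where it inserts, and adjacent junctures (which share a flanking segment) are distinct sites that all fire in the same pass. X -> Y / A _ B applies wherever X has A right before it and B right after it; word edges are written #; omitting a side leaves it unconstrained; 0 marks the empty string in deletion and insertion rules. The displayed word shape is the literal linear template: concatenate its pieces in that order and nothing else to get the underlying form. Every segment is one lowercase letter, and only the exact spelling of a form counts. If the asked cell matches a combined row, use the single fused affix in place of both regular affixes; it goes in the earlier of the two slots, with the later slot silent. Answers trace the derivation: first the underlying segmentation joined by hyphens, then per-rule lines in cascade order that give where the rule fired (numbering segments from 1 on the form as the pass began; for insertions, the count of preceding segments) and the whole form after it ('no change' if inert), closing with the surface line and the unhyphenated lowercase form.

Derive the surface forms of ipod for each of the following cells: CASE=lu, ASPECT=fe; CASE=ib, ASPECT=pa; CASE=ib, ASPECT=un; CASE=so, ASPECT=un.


cell CASE=lu, ASPECT=fe:
underlying: ipod-fo-mo
1. f -> v, k -> g, p -> b, s -> z, t -> d / V _ V: fires at position(s) 2: ibodfomo
2. f -> v, k -> g, p -> b, s -> z / _ Z: no change
surface: ibodfomo

cell CASE=ib, ASPECT=pa:
underlying: ipod-lor-gof
1. f -> v, k -> g, p -> b, s -> z, t -> d / V _ V: fires at position(s) 2: ibodlorgof
2. f -> v, k -> g, p -> b, s -> z / _ Z: no change
surface: ibodlorgof

cell CASE=ib, ASPECT=un:
underlying: ipod-gp-gof
1. f -> v, k -> g, p -> b, s -> z, t -> d / V _ V: fires at position(s) 2: ibodgpgof
2. f -> v, k -> g, p -> b, s -> z / _ Z: fires at position(s) 6: ibodgbgof
surface: ibodgbgof

cell CASE=so, ASPECT=un:
underlying: ipod-gp-pm
1. f -> v, k -> g, p -> b, s -> z, t -> d / V _ V: fires at position(s) 2: ibodgppm
2. f -> v, k -> g, p -> b, s -> z / _ Z: no change
surface: ibodgppm


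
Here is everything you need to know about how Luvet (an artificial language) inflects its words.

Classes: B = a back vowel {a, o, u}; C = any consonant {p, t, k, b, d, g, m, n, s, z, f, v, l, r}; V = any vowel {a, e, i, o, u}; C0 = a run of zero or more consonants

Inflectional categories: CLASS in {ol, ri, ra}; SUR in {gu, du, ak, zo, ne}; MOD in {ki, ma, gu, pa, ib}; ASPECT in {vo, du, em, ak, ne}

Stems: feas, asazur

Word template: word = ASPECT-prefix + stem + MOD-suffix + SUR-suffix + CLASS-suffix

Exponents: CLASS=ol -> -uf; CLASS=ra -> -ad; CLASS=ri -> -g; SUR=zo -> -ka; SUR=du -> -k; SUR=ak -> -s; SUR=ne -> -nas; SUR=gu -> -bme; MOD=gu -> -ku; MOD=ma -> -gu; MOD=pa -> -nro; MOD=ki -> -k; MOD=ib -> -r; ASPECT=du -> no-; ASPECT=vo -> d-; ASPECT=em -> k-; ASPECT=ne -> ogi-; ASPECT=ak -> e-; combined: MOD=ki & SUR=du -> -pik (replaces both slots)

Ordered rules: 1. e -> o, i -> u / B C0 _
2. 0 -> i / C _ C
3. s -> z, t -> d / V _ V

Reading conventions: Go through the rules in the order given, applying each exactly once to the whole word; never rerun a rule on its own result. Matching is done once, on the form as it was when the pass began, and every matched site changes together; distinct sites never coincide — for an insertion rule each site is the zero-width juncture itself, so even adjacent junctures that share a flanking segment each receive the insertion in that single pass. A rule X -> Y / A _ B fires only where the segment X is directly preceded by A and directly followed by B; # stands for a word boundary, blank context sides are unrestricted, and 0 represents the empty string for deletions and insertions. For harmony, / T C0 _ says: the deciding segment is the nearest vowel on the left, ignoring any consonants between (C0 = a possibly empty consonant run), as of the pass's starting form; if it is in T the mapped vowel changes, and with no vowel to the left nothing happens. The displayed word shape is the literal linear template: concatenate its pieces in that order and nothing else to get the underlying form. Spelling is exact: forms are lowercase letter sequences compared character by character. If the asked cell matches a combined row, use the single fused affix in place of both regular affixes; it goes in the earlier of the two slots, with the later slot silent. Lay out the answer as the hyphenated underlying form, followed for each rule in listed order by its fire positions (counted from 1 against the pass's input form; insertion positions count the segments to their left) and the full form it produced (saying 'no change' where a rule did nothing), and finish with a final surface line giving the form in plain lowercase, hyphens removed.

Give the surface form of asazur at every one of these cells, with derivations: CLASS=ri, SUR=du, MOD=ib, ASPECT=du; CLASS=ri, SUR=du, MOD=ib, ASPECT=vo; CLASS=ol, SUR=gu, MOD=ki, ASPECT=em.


cell CLASS=ri, SUR=du, MOD=ib, ASPECT=du:
underlying: no-asazur-r-k-g
1. e -> o, i -> u / B C0 _: no change
2. 0 -> i / C _ C: inserts after position(s) 8, 9, 10: noasazuririkig
3. s -> z, t -> d / V _ V: fires at position(s) 4: noazazuririkig
surface: noazazuririkig

cell CLASS=ri, SUR=du, MOD=ib, ASPECT=vo:
underlying: d-asazur-r-k-g
1. e -> o, i -> u / B C0 _: no change
2. 0 -> i / C _ C: inserts after position(s) 7, 8, 9: dasazuririkig
3. s -> z, t -> d / V _ V: fires at position(s) 3: dazazuririkig
surface: dazazuririkig

cell CLASS=ol, SUR=gu, MOD=ki, ASPECT=em:
underlying: k-asazur-k-bme-uf
1. e -> o, i -> u / B C0 _: fires at position(s) 11: kasazurkbmouf
2. 0 -> i / C _ C: inserts after position(s) 7, 8, 9: kasazurikibimouf
3. s -> z, t -> d / V _ V: fires at position(s) 3: kazazurikibimouf
surface: kazazurikibimouf


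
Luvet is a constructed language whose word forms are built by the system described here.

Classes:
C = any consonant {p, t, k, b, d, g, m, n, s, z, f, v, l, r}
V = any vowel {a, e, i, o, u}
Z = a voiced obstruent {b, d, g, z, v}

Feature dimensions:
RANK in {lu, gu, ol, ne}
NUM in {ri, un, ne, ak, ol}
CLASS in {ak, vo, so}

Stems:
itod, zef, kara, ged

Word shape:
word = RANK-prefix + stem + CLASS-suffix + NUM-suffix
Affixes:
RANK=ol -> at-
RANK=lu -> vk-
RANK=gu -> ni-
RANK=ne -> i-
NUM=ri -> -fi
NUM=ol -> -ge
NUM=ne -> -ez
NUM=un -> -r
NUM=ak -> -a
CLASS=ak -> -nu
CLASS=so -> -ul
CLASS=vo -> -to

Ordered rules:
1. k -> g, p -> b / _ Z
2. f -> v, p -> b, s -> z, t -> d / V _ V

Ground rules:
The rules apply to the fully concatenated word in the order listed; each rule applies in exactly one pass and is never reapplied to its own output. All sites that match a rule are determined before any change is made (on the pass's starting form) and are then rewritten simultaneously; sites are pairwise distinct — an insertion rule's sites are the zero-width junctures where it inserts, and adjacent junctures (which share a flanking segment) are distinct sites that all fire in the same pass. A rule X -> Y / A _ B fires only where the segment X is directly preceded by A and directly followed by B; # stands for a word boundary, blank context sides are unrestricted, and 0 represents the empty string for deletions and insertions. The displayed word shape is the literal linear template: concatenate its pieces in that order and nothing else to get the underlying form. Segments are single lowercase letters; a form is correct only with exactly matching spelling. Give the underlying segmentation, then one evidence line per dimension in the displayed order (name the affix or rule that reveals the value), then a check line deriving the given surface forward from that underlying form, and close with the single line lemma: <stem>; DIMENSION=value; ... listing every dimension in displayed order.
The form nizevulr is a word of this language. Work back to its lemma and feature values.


underlying: ni-zef-ul-r
RANK=gu - signalled by the affix ni-
NUM=un - signalled by the affix -r
CLASS=so - signalled by the affix -ul
check: nizefulr -> nizefulr -> nizevulr
lemma: zef; RANK=gu; NUM=un; CLASS=so


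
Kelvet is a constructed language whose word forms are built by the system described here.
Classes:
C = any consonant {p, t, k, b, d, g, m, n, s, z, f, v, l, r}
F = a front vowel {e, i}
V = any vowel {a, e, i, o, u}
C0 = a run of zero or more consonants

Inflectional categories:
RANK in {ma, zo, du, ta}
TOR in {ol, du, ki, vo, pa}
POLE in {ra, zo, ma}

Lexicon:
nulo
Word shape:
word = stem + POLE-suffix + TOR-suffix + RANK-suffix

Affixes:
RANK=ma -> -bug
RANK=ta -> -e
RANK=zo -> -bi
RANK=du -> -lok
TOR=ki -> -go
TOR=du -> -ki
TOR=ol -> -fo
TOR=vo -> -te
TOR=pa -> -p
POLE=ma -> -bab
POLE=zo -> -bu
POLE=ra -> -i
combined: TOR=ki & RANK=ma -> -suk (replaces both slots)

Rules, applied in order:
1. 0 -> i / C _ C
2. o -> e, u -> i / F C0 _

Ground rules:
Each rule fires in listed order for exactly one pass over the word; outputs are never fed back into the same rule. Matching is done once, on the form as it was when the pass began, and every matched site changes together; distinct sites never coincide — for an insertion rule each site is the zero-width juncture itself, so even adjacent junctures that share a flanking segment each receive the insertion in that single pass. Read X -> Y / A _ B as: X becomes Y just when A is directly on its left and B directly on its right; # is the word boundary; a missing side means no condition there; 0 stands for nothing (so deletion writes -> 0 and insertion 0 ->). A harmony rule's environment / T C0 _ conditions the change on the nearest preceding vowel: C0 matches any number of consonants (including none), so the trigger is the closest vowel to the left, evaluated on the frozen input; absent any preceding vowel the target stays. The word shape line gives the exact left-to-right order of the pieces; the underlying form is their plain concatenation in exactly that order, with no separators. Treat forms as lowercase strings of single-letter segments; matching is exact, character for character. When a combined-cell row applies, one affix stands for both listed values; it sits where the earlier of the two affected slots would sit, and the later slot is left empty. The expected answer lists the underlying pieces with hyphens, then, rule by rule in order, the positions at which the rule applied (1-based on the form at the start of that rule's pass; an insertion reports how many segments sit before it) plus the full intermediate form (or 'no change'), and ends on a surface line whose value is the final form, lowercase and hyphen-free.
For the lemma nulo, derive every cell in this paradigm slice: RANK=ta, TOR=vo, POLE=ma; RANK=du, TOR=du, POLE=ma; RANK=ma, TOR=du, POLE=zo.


cell RANK=ta, TOR=vo, POLE=ma:
underlying: nulo-bab-te-e
1. 0 -> i / C _ C: inserts after position(s) 7: nulobabitee
2. o -> e, u -> i / F C0 _: no change
surface: nulobabitee

cell RANK=du, TOR=du, POLE=ma:
underlying: nulo-bab-ki-lok
1. 0 -> i / C _ C: inserts after position(s) 7: nulobabikilok
2. o -> e, u -> i / F C0 _: fires at position(s) 12: nulobabikilek
surface: nulobabikilek

cell RANK=ma, TOR=du, POLE=zo:
underlying: nulo-bu-ki-bug
1. 0 -> i / C _ C: no change
2. o -> e, u -> i / F C0 _: fires at position(s) 10: nulobukibig
surface: nulobukibig


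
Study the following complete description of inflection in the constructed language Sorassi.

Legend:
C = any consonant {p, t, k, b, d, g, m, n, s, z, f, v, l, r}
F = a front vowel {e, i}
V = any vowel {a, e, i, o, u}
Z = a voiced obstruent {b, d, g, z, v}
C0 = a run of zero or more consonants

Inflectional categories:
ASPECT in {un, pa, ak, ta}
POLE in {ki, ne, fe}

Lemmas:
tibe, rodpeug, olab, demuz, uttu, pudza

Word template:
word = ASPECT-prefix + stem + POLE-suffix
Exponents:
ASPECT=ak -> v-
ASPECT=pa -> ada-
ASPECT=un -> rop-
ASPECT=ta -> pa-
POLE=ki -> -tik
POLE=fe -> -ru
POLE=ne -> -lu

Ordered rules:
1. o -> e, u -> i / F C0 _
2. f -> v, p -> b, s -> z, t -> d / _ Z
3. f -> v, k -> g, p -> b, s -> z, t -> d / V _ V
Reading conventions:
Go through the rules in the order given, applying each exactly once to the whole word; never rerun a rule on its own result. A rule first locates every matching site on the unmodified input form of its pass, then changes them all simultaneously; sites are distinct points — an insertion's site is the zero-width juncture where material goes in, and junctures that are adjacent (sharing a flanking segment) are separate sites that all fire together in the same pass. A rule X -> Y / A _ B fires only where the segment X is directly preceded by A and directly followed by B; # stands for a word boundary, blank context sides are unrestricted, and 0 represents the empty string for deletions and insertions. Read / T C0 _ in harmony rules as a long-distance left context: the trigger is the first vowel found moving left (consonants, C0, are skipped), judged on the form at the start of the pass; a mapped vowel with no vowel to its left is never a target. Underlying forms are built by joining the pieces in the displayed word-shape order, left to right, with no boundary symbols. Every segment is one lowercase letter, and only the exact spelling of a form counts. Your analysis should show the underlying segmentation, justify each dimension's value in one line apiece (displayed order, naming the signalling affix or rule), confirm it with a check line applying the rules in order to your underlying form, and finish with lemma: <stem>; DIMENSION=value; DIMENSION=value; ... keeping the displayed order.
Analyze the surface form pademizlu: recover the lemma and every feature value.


underlying: pa-demuz-lu
ASPECT=ta - signalled by the affix pa-
POLE=ne - signalled by the affix -lu
check: pademuzlu -> pademizlu -> pademizlu -> pademizlu
lemma: demuz; ASPECT=ta; POLE=ne


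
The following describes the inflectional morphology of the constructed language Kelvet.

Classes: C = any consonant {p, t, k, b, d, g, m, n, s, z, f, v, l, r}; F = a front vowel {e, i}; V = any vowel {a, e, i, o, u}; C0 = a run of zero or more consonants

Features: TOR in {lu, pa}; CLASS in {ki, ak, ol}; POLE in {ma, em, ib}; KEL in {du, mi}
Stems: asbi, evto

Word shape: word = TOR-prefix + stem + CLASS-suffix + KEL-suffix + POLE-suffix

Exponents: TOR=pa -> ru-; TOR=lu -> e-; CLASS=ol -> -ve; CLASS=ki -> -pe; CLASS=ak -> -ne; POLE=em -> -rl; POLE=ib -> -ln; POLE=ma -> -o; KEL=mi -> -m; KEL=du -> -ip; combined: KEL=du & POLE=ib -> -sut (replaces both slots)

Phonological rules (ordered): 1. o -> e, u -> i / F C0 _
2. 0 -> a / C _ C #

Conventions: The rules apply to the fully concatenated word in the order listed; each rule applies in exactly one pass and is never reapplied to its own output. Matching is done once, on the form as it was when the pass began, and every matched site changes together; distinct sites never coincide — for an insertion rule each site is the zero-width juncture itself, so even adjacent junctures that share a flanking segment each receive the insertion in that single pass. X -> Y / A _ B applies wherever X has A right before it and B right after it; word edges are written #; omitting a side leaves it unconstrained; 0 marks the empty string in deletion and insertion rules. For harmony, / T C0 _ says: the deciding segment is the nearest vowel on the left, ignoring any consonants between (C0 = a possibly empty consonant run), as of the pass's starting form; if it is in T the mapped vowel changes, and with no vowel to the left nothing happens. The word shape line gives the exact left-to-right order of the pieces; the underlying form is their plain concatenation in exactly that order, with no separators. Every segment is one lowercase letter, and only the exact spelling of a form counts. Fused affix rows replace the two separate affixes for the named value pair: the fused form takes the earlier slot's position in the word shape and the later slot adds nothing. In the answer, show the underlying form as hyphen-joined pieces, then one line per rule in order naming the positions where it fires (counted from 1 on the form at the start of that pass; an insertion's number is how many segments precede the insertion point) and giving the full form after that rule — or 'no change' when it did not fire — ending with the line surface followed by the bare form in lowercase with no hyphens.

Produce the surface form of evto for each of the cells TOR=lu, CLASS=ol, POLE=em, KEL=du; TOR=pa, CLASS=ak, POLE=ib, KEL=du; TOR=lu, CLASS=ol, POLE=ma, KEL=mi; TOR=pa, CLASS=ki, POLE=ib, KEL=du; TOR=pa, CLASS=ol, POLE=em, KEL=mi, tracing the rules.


cell TOR=lu, CLASS=ol, POLE=em, KEL=du:
underlying: e-evto-ve-ip-rl
1. o -> e, u -> i / F C0 _: fires at position(s) 5: eevteveiprl
2. 0 -> a / C _ C #: inserts after position(s) 10: eevteveipral
surface: eevteveipral

cell TOR=pa, CLASS=ak, POLE=ib, KEL=du:
underlying: ru-evto-ne-sut
1. o -> e, u -> i / F C0 _: fires at position(s) 6, 10: ruevtenesit
2. 0 -> a / C _ C #: no change
surface: ruevtenesit

cell TOR=lu, CLASS=ol, POLE=ma, KEL=mi:
underlying: e-evto-ve-m-o
1. o -> e, u -> i / F C0 _: fires at position(s) 5, 9: eevteveme
2. 0 -> a / C _ C #: no change
surface: eevteveme

cell TOR=pa, CLASS=ki, POLE=ib, KEL=du:
underlying: ru-evto-pe-sut
1. o -> e, u -> i / F C0 _: fires at position(s) 6, 10: ruevtepesit
2. 0 -> a / C _ C #: no change
surface: ruevtepesit

cell TOR=pa, CLASS=ol, POLE=em, KEL=mi:
underlying: ru-evto-ve-m-rl
1. o -> e, u -> i / F C0 _: fires at position(s) 6: ruevtevemrl
2. 0 -> a / C _ C #: inserts after position(s) 10: ruevtevemral
surface: ruevtevemral


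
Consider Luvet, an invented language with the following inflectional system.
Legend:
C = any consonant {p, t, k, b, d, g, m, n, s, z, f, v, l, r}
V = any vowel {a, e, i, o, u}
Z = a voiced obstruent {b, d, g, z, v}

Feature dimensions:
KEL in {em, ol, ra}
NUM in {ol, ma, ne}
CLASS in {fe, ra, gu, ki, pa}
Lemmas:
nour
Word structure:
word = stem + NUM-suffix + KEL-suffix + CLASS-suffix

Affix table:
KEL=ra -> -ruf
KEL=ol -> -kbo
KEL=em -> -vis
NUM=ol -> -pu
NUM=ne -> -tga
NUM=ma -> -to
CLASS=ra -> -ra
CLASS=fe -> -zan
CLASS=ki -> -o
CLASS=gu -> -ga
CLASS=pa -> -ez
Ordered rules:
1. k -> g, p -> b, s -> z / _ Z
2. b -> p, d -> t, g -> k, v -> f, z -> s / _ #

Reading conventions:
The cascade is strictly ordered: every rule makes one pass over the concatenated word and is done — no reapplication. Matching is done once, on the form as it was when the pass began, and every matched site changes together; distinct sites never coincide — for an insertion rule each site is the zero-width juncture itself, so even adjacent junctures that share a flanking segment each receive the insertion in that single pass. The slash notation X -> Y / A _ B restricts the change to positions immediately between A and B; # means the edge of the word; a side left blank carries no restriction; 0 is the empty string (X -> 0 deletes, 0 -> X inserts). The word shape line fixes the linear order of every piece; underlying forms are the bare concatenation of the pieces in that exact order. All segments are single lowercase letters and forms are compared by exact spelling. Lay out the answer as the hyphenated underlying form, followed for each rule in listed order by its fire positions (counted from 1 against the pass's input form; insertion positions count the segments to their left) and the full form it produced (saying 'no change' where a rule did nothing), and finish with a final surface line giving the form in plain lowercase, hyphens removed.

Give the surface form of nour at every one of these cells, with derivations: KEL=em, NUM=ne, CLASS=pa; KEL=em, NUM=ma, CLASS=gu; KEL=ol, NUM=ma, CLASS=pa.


cell KEL=em, NUM=ne, CLASS=pa:
underlying: nour-tga-vis-ez
1. k -> g, p -> b, s -> z / _ Z: no change
2. b -> p, d -> t, g -> k, v -> f, z -> s / _ #: fires at position(s) 12: nourtgavises
surface: nourtgavises

cell KEL=em, NUM=ma, CLASS=gu:
underlying: nour-to-vis-ga
1. k -> g, p -> b, s -> z / _ Z: fires at position(s) 9: nourtovizga
2. b -> p, d -> t, g -> k, v -> f, z -> s / _ #: no change
surface: nourtovizga

cell KEL=ol, NUM=ma, CLASS=pa:
underlying: nour-to-kbo-ez
1. k -> g, p -> b, s -> z / _ Z: fires at position(s) 7: nourtogboez
2. b -> p, d -> t, g -> k, v -> f, z -> s / _ #: fires at position(s) 11: nourtogboes
surface: nourtogboes
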